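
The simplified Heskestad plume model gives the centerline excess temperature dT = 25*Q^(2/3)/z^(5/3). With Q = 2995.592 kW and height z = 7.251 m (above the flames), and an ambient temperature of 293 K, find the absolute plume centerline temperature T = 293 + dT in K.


Q^(2/3) = 207.80
z^(5/3) = 27.164
dT = 25 * 207.80 / 27.164 = 191.25 K
T = 293 + 191.25 = 484.25 K

484.25 K


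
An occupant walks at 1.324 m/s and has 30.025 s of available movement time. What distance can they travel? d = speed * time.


d = 1.324 * 30.025 = 39.753 m

39.753 m


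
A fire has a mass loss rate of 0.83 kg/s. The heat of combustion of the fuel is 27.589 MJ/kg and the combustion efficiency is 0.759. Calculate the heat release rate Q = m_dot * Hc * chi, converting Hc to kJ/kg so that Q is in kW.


Hc = 27.589 MJ/kg = 27.589 * 1000 kJ/kg = 27589 kJ/kg
Q = 0.83 kg/s * 27589 kJ/kg * 0.759 = 17380 kW

17380 kW


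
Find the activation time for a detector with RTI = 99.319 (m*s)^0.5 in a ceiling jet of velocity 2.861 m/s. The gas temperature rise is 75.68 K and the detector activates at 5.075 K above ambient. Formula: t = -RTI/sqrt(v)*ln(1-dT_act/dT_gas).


dT_act/dT_gas = 0.067059
ln(1 - 0.067059) = -0.069413
t = -99.319 / sqrt(2.861) * -0.069413 = 4.0758 s

4.0758 s


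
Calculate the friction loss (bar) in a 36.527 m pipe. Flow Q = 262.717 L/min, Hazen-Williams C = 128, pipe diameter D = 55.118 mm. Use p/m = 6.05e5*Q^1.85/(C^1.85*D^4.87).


Q^1.85 = 29926
C^1.85 = 7913.0
D^4.87 = 3.0206e+08
p/m = 0.0075748 bar/m
p_total = 0.0075748 * 36.527 = 0.27668 bar

0.27668 bar


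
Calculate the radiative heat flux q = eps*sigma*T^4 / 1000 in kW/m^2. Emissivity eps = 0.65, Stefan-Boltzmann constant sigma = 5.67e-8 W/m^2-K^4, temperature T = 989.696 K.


T^4 = 9.5942e+11
q = 0.65 * 5.67e-8 * 9.5942e+11 / 1000 = 35.359 kW/m^2

35.359 kW/m^2


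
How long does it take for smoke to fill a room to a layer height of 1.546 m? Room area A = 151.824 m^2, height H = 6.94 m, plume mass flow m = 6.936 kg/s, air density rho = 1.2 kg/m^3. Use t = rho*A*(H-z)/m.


H - z = 5.394 m
t = 1.2 * 151.824 * 5.394 / 6.936 = 141.68 s

141.68 s


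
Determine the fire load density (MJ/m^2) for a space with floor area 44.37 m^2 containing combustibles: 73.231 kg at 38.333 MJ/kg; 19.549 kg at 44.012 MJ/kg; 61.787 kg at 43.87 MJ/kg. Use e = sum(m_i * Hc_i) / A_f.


Total energy = 73.231*38.333 + 19.549*44.012 + 61.787*43.87
= 2807.164 + 860.3906 + 2710.596
= 6378.150 MJ
e = 6378.150 / 44.37 = 143.75 MJ/m^2

143.75 MJ/m^2


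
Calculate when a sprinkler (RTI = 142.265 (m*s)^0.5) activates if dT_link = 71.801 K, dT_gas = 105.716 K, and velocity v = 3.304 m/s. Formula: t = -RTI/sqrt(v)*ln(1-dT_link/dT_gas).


dT_link/dT_gas = 0.67919
ln(1 - 0.67919) = -1.1369
t = -142.265 / sqrt(3.304) * -1.1369 = 88.982 s

88.982 s


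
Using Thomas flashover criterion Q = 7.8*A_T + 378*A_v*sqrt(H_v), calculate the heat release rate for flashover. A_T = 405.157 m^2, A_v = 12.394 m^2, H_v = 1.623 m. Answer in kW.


7.8*A_T = 3160.2
sqrt(H_v) = 1.2740
378*A_v*sqrt(H_v) = 5968.5
Q = 3160.2 + 5968.5 = 9128.7 kW

9128.7 kW


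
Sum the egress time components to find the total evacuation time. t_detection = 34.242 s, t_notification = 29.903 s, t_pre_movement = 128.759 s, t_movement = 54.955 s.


Total = 34.242 + 29.903 + 128.759 + 54.955 = 247.859 s

247.859 s


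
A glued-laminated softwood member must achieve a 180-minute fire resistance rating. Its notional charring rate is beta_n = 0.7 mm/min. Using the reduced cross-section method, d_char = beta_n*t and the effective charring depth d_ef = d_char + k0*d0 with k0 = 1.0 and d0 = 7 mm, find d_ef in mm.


d_char = 0.7 * 180 = 126 mm
d_ef = 126 + 1.0*7 = 133 mm

133 mm


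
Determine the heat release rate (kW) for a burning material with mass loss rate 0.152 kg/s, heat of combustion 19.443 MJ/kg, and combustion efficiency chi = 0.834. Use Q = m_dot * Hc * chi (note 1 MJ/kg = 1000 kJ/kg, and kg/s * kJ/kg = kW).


Hc = 19.443 MJ/kg = 19.443 * 1000 kJ/kg = 19443 kJ/kg
Q = 0.152 kg/s * 19443 kJ/kg * 0.834 = 2464.8 kW

2464.8 kW


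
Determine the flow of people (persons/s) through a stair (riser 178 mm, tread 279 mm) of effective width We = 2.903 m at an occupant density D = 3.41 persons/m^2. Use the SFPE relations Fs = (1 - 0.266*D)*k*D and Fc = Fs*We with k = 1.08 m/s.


1 - 0.266*D = 1 - 0.266*3.41 = 0.092940
Fs = 0.092940 * 1.08 * 3.41 = 0.34228 persons/(s*m)
Fc = 0.34228 * 2.903 = 0.99364 persons/s

0.99364 persons/s


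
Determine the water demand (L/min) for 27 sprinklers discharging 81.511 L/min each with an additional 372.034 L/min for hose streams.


Sprinkler demand = 27 * 81.511 = 2200.797 L/min
Total = 2200.797 + 372.034 = 2572.831 L/min

2572.831 L/min


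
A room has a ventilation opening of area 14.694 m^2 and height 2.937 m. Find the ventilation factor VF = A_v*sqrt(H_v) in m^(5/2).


sqrt(H_v) = 1.7138
VF = 14.694 * 1.7138 = 25.182 m^(5/2)

25.182 m^(5/2)


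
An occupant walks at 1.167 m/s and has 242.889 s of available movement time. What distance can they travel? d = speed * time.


d = 1.167 * 242.889 = 283.45 m

283.45 m


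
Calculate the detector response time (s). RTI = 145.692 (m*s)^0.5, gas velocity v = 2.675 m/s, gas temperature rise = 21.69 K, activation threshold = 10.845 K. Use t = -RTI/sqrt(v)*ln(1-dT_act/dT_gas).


dT_act/dT_gas = 0.5
ln(1 - 0.5) = -0.69315
t = -145.692 / sqrt(2.675) * -0.69315 = 61.745 s

61.745 s


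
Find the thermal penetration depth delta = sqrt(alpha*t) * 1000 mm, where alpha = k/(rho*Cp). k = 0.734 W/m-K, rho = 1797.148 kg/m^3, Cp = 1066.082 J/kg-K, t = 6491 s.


alpha = 0.734 / (1797.148 * 1066.082) = 3.8311e-07 m^2/s
alpha * t = 0.0024868
delta = sqrt(0.0024868) * 1000 = 49.867 mm

49.867 mm


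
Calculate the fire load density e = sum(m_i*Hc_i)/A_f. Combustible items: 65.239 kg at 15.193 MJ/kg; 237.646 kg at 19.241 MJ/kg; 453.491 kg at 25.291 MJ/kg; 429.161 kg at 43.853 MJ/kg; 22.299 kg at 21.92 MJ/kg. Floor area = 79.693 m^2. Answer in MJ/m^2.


Total energy = 65.239*15.193 + 237.646*19.241 + 453.491*25.291 + 429.161*43.853 + 22.299*21.92
= 991.1761 + 4572.547 + 11469.24 + 18820.00 + 488.7941
= 36341.76 MJ
e = 36341.76 / 79.693 = 456.02 MJ/m^2

456.02 MJ/m^2


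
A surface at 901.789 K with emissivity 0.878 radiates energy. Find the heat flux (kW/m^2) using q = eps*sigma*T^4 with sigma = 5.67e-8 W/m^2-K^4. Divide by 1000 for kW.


T^4 = 6.6133e+11
q = 0.878 * 5.67e-8 * 6.6133e+11 / 1000 = 32.923 kW/m^2

32.923 kW/m^2


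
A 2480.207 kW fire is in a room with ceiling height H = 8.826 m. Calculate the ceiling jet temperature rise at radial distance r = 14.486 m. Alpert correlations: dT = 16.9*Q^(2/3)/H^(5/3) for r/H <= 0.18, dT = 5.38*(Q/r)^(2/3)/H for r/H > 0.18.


r/H = 14.486 / 8.826 = 1.6413
r/H > 0.18, so dT = 5.38*(Q/r)^(2/3)/H
Q/r = 171.21
(Q/r)^(2/3) = 30.834
dT = 5.38 * 30.834 / 8.826 = 18.795 K

18.795 K


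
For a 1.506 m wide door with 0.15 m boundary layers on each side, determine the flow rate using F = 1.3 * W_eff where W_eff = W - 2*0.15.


W_eff = 1.506 - 0.30 = 1.206 m
F = 1.3 * 1.206 = 1.5678 persons/s

1.5678 persons/s


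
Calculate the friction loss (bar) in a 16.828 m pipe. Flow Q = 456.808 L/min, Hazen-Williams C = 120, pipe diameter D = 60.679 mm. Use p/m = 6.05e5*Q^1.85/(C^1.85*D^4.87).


Q^1.85 = 83274
C^1.85 = 7022.4
D^4.87 = 4.8239e+08
p/m = 0.014872 bar/m
p_total = 0.014872 * 16.828 = 0.25027 bar

0.25027 bar


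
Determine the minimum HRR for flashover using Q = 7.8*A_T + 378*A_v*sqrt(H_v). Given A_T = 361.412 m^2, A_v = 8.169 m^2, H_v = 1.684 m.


7.8*A_T = 2819.0
sqrt(H_v) = 1.2977
378*A_v*sqrt(H_v) = 4007.1
Q = 2819.0 + 4007.1 = 6826.1 kW

6826.1 kW


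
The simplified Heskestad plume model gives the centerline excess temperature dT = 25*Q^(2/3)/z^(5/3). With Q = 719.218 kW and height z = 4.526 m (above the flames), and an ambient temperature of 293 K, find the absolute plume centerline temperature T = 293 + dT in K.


Q^(2/3) = 80.274
z^(5/3) = 12.384
dT = 25 * 80.274 / 12.384 = 162.05 K
T = 293 + 162.05 = 455.05 K

455.05 K


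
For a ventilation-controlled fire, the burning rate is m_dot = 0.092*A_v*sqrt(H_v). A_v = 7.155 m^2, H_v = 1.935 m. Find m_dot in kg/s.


sqrt(H_v) = 1.3910
m_dot = 0.092 * 7.155 * 1.3910 = 0.91567 kg/s

0.91567 kg/s


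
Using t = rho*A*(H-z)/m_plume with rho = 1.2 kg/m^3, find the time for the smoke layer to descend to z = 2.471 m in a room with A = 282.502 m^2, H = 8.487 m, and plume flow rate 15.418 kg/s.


H - z = 6.016 m
t = 1.2 * 282.502 * 6.016 / 15.418 = 132.28 s

132.28 s


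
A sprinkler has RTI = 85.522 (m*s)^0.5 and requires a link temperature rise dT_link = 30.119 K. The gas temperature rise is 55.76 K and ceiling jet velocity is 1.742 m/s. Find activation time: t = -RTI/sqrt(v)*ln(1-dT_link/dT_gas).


dT_link/dT_gas = 0.54015
ln(1 - 0.54015) = -0.77686
t = -85.522 / sqrt(1.742) * -0.77686 = 50.338 s

50.338 s


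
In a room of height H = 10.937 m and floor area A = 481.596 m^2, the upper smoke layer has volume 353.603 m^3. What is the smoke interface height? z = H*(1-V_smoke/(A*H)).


V/(A*H) = 0.067133
1 - 0.067133 = 0.93287
z = 10.937 * 0.93287 = 10.203 m

10.203 m


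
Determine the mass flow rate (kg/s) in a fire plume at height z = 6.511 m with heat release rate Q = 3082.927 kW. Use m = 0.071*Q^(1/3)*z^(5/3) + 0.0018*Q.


Q^(1/3) = 14.554
z^(5/3) = 22.703
First term = 0.071 * 14.554 * 22.703 = 23.460
Second term = 0.0018 * 3082.927 = 5.5493
m = 29.009 kg/s

29.009 kg/s


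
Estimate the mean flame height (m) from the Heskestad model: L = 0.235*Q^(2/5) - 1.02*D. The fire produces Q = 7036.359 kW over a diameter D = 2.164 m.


Q^(2/5) = 34.589
0.235 * Q^(2/5) = 8.1284
1.02 * D = 2.2073
L = 5.9212 m

5.9212 m


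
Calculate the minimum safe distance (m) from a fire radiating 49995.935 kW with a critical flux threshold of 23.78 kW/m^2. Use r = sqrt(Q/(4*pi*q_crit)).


4*pi*q_crit = 298.83
Q/(4*pi*q_crit) = 167.31
r = sqrt(167.31) = 12.935 m

12.935 m


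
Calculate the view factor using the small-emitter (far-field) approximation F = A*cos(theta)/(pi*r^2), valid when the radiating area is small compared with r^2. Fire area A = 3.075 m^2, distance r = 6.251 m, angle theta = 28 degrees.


cos(28 deg) = 0.88295
pi*r^2 = 122.76
F = 3.075 * 0.88295 / 122.76 = 0.022117

0.022117


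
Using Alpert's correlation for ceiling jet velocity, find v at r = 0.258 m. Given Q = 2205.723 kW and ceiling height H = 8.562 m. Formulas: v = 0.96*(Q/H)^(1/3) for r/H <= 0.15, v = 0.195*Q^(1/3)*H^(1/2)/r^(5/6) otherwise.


r/H = 0.258 / 8.562 = 0.030133
r/H <= 0.15, so v = 0.96*(Q/H)^(1/3)
Q/H = 257.62
(Q/H)^(1/3) = 6.3630
v = 0.96 * 6.3630 = 6.1084 m/s

6.1084 m/s


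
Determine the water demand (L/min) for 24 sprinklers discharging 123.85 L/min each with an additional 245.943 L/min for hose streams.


Sprinkler demand = 24 * 123.85 = 2972.4 L/min
Total = 2972.4 + 245.943 = 3218.343 L/min

3218.343 L/min


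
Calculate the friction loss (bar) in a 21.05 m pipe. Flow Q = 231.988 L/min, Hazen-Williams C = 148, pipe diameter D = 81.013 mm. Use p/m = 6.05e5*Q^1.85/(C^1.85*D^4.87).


Q^1.85 = 23774
C^1.85 = 10351
D^4.87 = 1.9709e+09
p/m = 0.00070505 bar/m
p_total = 0.00070505 * 21.05 = 0.014841 bar

0.014841 bar


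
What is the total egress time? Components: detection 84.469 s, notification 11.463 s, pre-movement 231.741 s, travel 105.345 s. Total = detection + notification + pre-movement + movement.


Total = 84.469 + 11.463 + 231.741 + 105.345 = 433.018 s

433.018 s


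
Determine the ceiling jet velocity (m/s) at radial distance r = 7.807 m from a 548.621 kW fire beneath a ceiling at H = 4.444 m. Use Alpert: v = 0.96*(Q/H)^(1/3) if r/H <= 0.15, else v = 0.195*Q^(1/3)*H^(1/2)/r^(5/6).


r/H = 7.807 / 4.444 = 1.7568
r/H > 0.15, so v = 0.195*Q^(1/3)*H^(1/2)/r^(5/6)
Q^(1/3) = 8.1864
H^(1/2) = 2.1081
r^(5/6) = 5.5429
v = 0.195 * 8.1864 * 2.1081 / 5.5429 = 0.60712 m/s

0.60712 m/s


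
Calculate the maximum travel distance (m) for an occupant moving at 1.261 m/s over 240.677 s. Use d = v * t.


d = 1.261 * 240.677 = 303.49 m

303.49 m


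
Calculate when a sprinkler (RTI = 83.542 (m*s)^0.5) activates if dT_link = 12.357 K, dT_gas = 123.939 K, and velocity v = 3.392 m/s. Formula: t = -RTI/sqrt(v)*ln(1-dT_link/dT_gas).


dT_link/dT_gas = 0.099702
ln(1 - 0.099702) = -0.10503
t = -83.542 / sqrt(3.392) * -0.10503 = 4.7642 s

4.7642 s


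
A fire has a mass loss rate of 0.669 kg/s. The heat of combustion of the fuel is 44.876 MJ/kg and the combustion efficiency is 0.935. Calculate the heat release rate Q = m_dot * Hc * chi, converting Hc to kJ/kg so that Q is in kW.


Hc = 44.876 MJ/kg = 44.876 * 1000 kJ/kg = 44876 kJ/kg
Q = 0.669 kg/s * 44876 kJ/kg * 0.935 = 28071 kW

28071 kW


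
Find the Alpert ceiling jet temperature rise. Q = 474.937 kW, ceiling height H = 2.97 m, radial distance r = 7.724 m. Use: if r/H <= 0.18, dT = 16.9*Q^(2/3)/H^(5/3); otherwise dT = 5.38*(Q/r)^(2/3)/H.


r/H = 7.724 / 2.97 = 2.6007
r/H > 0.18, so dT = 5.38*(Q/r)^(2/3)/H
Q/r = 61.488
(Q/r)^(2/3) = 15.579
dT = 5.38 * 15.579 / 2.97 = 28.220 K

28.220 K


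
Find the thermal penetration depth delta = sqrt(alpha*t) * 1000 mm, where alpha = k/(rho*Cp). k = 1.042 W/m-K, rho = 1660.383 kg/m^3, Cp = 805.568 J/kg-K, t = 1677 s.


alpha = 1.042 / (1660.383 * 805.568) = 7.7904e-07 m^2/s
alpha * t = 0.0013064
delta = sqrt(0.0013064) * 1000 = 36.145 mm

36.145 mm


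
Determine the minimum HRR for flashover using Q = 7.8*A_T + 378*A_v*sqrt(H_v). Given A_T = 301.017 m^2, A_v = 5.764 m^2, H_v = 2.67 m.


7.8*A_T = 2347.9
sqrt(H_v) = 1.6340
378*A_v*sqrt(H_v) = 3560.2
Q = 2347.9 + 3560.2 = 5908.1 kW

5908.1 kW


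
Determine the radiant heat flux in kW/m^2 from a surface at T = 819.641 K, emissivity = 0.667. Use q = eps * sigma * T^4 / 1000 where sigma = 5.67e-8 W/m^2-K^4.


T^4 = 4.5133e+11
q = 0.667 * 5.67e-8 * 4.5133e+11 / 1000 = 17.069 kW/m^2

17.069 kW/m^2


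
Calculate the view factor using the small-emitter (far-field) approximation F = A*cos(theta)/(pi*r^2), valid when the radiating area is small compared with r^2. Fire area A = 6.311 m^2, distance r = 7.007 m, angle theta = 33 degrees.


cos(33 deg) = 0.83867
pi*r^2 = 154.25
F = 6.311 * 0.83867 / 154.25 = 0.034314

0.034314


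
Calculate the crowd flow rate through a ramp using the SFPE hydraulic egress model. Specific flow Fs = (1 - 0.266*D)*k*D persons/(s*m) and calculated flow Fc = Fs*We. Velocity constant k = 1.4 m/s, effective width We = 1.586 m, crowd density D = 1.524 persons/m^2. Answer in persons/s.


1 - 0.266*D = 1 - 0.266*1.524 = 0.59462
Fs = 0.59462 * 1.4 * 1.524 = 1.2687 persons/(s*m)
Fc = 1.2687 * 1.586 = 2.0121 persons/s

2.0121 persons/s


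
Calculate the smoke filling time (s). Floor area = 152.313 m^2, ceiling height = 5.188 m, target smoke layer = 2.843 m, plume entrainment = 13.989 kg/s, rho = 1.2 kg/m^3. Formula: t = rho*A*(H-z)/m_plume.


H - z = 2.345 m
t = 1.2 * 152.313 * 2.345 / 13.989 = 30.639 s

30.639 s


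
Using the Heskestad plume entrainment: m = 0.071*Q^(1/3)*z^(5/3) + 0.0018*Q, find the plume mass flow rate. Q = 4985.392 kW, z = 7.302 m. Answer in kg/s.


Q^(1/3) = 17.083
z^(5/3) = 27.483
First term = 0.071 * 17.083 * 27.483 = 33.335
Second term = 0.0018 * 4985.392 = 8.9737
m = 42.308 kg/s

42.308 kg/s


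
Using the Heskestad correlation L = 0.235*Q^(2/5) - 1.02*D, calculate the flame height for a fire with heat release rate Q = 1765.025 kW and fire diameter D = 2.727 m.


Q^(2/5) = 19.893
0.235 * Q^(2/5) = 4.6749
1.02 * D = 2.7815
L = 1.8933 m

1.8933 m


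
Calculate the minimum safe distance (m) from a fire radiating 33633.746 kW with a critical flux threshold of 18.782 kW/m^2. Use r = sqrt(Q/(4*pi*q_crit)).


4*pi*q_crit = 236.02
Q/(4*pi*q_crit) = 142.50
r = sqrt(142.50) = 11.937 m

11.937 m


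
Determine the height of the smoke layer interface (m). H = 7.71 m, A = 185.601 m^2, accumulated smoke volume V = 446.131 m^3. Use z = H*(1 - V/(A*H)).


V/(A*H) = 0.31177
1 - 0.31177 = 0.68823
z = 7.71 * 0.68823 = 5.3063 m

5.3063 m


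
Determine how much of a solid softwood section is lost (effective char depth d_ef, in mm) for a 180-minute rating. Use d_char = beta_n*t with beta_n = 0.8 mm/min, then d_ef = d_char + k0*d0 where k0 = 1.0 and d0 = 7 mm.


d_char = 0.8 * 180 = 144 mm
d_ef = 144 + 1.0*7 = 151 mm

151 mm


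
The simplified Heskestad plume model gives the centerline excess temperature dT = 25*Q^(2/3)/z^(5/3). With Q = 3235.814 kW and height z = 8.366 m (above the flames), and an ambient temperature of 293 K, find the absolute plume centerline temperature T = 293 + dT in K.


Q^(2/3) = 218.77
z^(5/3) = 34.477
dT = 25 * 218.77 / 34.477 = 158.64 K
T = 293 + 158.64 = 451.64 K

451.64 K


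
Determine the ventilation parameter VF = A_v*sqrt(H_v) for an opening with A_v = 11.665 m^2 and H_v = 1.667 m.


sqrt(H_v) = 1.2911
VF = 11.665 * 1.2911 = 15.061 m^(5/2)

15.061 m^(5/2)


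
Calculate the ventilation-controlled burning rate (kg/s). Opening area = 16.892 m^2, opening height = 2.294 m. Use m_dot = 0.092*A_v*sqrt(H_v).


sqrt(H_v) = 1.5146
m_dot = 0.092 * 16.892 * 1.5146 = 2.3538 kg/s

2.3538 kg/s


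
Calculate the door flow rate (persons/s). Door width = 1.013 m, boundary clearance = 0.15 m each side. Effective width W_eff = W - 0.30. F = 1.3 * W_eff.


W_eff = 1.013 - 0.30 = 0.713 m
F = 1.3 * 0.713 = 0.92690 persons/s

0.92690 persons/s


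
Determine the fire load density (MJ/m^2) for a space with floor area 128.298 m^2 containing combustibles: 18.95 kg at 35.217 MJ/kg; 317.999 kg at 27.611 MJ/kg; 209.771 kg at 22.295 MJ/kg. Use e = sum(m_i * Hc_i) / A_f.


Total energy = 18.95*35.217 + 317.999*27.611 + 209.771*22.295
= 667.3621 + 8780.270 + 4676.844
= 14124.48 MJ
e = 14124.48 / 128.298 = 110.09 MJ/m^2

110.09 MJ/m^2


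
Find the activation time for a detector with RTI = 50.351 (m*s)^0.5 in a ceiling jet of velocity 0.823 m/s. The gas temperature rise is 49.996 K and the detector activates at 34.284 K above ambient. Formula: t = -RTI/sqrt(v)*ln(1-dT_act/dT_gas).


dT_act/dT_gas = 0.68573
ln(1 - 0.68573) = -1.1575
t = -50.351 / sqrt(0.823) * -1.1575 = 64.245 s

64.245 s


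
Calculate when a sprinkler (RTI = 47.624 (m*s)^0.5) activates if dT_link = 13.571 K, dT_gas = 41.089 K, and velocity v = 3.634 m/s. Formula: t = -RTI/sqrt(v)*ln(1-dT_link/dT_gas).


dT_link/dT_gas = 0.33028
ln(1 - 0.33028) = -0.40090
t = -47.624 / sqrt(3.634) * -0.40090 = 10.015 s

10.015 s


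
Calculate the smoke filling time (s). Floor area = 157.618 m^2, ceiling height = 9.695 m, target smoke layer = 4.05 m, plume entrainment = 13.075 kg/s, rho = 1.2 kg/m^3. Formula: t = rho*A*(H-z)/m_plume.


H - z = 5.645 m
t = 1.2 * 157.618 * 5.645 / 13.075 = 81.660 s

81.660 s


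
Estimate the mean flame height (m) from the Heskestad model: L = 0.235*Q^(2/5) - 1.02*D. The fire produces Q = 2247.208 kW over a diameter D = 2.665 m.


Q^(2/5) = 21.911
0.235 * Q^(2/5) = 5.1490
1.02 * D = 2.7183
L = 2.4307 m

2.4307 m


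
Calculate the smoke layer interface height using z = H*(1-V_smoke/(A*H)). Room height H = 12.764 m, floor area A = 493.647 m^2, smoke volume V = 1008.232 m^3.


V/(A*H) = 0.16001
1 - 0.16001 = 0.83999
z = 12.764 * 0.83999 = 10.722 m

10.722 m


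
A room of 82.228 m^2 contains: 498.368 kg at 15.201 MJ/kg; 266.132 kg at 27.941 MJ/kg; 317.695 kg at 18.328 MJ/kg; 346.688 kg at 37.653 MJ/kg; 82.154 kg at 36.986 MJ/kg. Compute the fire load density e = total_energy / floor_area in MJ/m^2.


Total energy = 498.368*15.201 + 266.132*27.941 + 317.695*18.328 + 346.688*37.653 + 82.154*36.986
= 7575.692 + 7435.994 + 5822.714 + 13053.84 + 3038.548
= 36926.79 MJ
e = 36926.79 / 82.228 = 449.08 MJ/m^2

449.08 MJ/m^2


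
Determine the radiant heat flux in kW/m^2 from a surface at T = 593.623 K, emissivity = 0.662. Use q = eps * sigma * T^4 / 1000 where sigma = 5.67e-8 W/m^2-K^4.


T^4 = 1.2418e+11
q = 0.662 * 5.67e-8 * 1.2418e+11 / 1000 = 4.6611 kW/m^2

4.6611 kW/m^2


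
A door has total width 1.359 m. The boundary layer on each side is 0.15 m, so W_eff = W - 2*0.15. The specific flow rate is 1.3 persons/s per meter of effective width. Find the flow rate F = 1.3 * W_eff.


W_eff = 1.359 - 0.30 = 1.059 m
F = 1.3 * 1.059 = 1.3767 persons/s

1.3767 persons/s


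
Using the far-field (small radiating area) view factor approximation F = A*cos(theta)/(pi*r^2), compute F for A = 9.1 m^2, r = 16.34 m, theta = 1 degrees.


cos(1 deg) = 0.99985
pi*r^2 = 838.79
F = 9.1 * 0.99985 / 838.79 = 0.010847

0.010847


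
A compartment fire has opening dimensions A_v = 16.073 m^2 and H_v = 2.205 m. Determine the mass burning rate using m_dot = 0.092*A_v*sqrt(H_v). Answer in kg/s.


sqrt(H_v) = 1.4849
m_dot = 0.092 * 16.073 * 1.4849 = 2.1958 kg/s

2.1958 kg/s


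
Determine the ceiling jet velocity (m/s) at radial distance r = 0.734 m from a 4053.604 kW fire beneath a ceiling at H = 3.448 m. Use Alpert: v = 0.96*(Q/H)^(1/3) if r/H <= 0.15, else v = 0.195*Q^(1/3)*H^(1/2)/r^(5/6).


r/H = 0.734 / 3.448 = 0.21288
r/H > 0.15, so v = 0.195*Q^(1/3)*H^(1/2)/r^(5/6)
Q^(1/3) = 15.945
H^(1/2) = 1.8569
r^(5/6) = 0.77282
v = 0.195 * 15.945 * 1.8569 / 0.77282 = 7.4705 m/s

7.4705 m/s


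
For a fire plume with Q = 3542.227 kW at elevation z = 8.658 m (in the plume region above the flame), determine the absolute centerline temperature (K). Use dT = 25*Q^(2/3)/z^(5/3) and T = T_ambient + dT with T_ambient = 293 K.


Q^(2/3) = 232.37
z^(5/3) = 36.506
dT = 25 * 232.37 / 36.506 = 159.13 K
T = 293 + 159.13 = 452.13 K

452.13 K


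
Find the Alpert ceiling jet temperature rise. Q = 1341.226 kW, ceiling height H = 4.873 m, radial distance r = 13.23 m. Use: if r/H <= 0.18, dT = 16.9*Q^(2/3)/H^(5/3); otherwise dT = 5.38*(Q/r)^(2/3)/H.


r/H = 13.23 / 4.873 = 2.7150
r/H > 0.18, so dT = 5.38*(Q/r)^(2/3)/H
Q/r = 101.38
(Q/r)^(2/3) = 21.742
dT = 5.38 * 21.742 / 4.873 = 24.004 K

24.004 K


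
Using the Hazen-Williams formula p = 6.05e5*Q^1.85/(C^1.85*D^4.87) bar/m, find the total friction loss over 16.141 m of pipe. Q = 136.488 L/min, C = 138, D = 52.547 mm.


Q^1.85 = 8911.0
C^1.85 = 9094.4
D^4.87 = 2.3937e+08
p/m = 0.0024765 bar/m
p_total = 0.0024765 * 16.141 = 0.039973 bar

0.039973 bar


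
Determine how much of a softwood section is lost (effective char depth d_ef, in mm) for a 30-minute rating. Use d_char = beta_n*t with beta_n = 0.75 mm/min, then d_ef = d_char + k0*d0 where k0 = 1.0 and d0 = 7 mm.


d_char = 0.75 * 30 = 22.5 mm
d_ef = 22.5 + 1.0*7 = 29.5 mm

29.5 mm


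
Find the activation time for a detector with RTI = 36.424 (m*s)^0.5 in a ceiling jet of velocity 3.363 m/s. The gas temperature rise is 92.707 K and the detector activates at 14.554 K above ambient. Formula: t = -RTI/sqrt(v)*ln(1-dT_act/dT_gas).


dT_act/dT_gas = 0.15699
ln(1 - 0.15699) = -0.17078
t = -36.424 / sqrt(3.363) * -0.17078 = 3.3920 s

3.3920 s


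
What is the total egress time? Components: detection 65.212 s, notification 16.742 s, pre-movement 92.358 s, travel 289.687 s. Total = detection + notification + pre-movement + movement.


Total = 65.212 + 16.742 + 92.358 + 289.687 = 463.999 s

463.999 s


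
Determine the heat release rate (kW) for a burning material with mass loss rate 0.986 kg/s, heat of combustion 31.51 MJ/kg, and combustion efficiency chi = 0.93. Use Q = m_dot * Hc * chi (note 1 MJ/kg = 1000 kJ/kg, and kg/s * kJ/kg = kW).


Hc = 31.51 MJ/kg = 31.51 * 1000 kJ/kg = 31510 kJ/kg
Q = 0.986 kg/s * 31510 kJ/kg * 0.93 = 28894 kW

28894 kW


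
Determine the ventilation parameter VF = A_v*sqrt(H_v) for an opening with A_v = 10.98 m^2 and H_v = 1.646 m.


sqrt(H_v) = 1.2830
VF = 10.98 * 1.2830 = 14.087 m^(5/2)

14.087 m^(5/2)


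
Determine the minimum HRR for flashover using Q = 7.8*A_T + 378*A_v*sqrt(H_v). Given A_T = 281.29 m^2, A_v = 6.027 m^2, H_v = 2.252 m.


7.8*A_T = 2194.062
sqrt(H_v) = 1.5007
378*A_v*sqrt(H_v) = 3418.8
Q = 2194.062 + 3418.8 = 5612.9 kW

5612.9 kW


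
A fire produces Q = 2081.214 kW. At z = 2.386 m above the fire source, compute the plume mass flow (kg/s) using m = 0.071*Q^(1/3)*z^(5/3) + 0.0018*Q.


Q^(1/3) = 12.767
z^(5/3) = 4.2604
First term = 0.071 * 12.767 * 4.2604 = 3.8620
Second term = 0.0018 * 2081.214 = 3.7462
m = 7.6082 kg/s

7.6082 kg/s


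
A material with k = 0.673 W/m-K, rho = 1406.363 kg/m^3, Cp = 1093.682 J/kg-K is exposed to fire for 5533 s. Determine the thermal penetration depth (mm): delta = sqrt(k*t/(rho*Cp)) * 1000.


alpha = 0.673 / (1406.363 * 1093.682) = 4.3755e-07 m^2/s
alpha * t = 0.0024210
delta = sqrt(0.0024210) * 1000 = 49.203 mm

49.203 mm


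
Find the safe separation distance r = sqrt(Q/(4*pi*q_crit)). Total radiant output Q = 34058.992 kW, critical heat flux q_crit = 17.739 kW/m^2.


4*pi*q_crit = 222.91
Q/(4*pi*q_crit) = 152.79
r = sqrt(152.79) = 12.361 m

12.361 m


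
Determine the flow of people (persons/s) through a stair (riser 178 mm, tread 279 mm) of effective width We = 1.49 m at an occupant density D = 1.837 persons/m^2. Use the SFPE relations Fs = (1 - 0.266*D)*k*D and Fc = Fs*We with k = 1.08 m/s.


1 - 0.266*D = 1 - 0.266*1.837 = 0.51136
Fs = 0.51136 * 1.08 * 1.837 = 1.0145 persons/(s*m)
Fc = 1.0145 * 1.49 = 1.5116 persons/s

1.5116 persons/s


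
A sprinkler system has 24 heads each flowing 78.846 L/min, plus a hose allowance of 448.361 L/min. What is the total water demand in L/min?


Sprinkler demand = 24 * 78.846 = 1892.304 L/min
Total = 1892.304 + 448.361 = 2340.665 L/min

2340.665 L/min


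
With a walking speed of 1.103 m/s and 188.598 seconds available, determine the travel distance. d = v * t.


d = 1.103 * 188.598 = 208.02 m

208.02 m


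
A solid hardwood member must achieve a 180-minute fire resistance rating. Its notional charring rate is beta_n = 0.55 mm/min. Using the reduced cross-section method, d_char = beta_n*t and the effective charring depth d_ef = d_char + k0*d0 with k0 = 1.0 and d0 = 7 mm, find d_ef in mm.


d_char = 0.55 * 180 = 99 mm
d_ef = 99 + 1.0*7 = 106 mm

106 mm


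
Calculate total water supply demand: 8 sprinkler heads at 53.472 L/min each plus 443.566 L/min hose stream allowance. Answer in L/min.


Sprinkler demand = 8 * 53.472 = 427.776 L/min
Total = 427.776 + 443.566 = 871.342 L/min

871.342 L/min


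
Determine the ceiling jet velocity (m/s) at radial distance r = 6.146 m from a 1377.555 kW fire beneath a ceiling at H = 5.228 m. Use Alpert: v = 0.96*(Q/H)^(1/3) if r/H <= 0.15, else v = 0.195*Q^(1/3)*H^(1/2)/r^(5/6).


r/H = 6.146 / 5.228 = 1.1756
r/H > 0.15, so v = 0.195*Q^(1/3)*H^(1/2)/r^(5/6)
Q^(1/3) = 11.127
H^(1/2) = 2.2865
r^(5/6) = 4.5411
v = 0.195 * 11.127 * 2.2865 / 4.5411 = 1.0925 m/s

1.0925 m/s


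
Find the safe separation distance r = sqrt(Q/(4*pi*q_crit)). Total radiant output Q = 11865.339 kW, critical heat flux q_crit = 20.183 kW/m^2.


4*pi*q_crit = 253.63
Q/(4*pi*q_crit) = 46.783
r = sqrt(46.783) = 6.8398 m

6.8398 m


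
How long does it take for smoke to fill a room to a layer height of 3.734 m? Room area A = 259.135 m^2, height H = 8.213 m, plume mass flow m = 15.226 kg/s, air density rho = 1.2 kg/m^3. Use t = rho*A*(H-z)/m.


H - z = 4.479 m
t = 1.2 * 259.135 * 4.479 / 15.226 = 91.475 s

91.475 s


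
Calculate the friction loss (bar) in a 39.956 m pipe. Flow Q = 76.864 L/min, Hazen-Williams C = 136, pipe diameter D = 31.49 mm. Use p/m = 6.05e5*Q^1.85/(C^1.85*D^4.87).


Q^1.85 = 3080.3
C^1.85 = 8852.1
D^4.87 = 1.9774e+07
p/m = 0.010646 bar/m
p_total = 0.010646 * 39.956 = 0.42538 bar

0.42538 bar


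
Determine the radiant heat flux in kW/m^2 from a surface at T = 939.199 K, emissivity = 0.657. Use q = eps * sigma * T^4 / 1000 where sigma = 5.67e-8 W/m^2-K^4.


T^4 = 7.7809e+11
q = 0.657 * 5.67e-8 * 7.7809e+11 / 1000 = 28.985 kW/m^2

28.985 kW/m^2


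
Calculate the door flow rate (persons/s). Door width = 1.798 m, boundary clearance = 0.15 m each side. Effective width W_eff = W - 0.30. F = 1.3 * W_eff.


W_eff = 1.798 - 0.30 = 1.498 m
F = 1.3 * 1.498 = 1.9474 persons/s

1.9474 persons/s


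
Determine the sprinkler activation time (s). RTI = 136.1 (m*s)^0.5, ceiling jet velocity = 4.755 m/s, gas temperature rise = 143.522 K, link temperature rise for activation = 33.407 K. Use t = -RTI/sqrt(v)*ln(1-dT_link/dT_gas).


dT_link/dT_gas = 0.23277
ln(1 - 0.23277) = -0.26496
t = -136.1 / sqrt(4.755) * -0.26496 = 16.537 s

16.537 s


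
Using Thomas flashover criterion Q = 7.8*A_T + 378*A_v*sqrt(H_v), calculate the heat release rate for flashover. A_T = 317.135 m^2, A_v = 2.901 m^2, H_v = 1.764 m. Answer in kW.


7.8*A_T = 2473.653
sqrt(H_v) = 1.3282
378*A_v*sqrt(H_v) = 1456.4
Q = 2473.653 + 1456.4 = 3930.1 kW

3930.1 kW


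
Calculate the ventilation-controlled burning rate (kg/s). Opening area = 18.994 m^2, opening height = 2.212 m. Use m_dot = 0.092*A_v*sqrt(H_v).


sqrt(H_v) = 1.4873
m_dot = 0.092 * 18.994 * 1.4873 = 2.5989 kg/s

2.5989 kg/s


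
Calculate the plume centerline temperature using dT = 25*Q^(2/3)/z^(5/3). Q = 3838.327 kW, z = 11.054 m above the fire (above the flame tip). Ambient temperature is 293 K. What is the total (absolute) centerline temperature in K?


Q^(2/3) = 245.15
z^(5/3) = 54.853
dT = 25 * 245.15 / 54.853 = 111.73 K
T = 293 + 111.73 = 404.73 K

404.73 K


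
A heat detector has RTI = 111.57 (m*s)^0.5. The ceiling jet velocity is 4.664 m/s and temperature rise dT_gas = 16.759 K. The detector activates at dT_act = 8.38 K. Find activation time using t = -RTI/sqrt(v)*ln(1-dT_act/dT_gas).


dT_act/dT_gas = 0.50003
ln(1 - 0.50003) = -0.69321
t = -111.57 / sqrt(4.664) * -0.69321 = 35.812 s

35.812 s


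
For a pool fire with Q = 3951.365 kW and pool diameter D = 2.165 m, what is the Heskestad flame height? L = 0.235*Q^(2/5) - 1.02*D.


Q^(2/5) = 27.460
0.235 * Q^(2/5) = 6.4531
1.02 * D = 2.2083
L = 4.2448 m

4.2448 m


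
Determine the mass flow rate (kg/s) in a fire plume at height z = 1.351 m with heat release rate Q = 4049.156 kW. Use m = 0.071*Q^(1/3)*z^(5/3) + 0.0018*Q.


Q^(1/3) = 15.939
z^(5/3) = 1.6510
First term = 0.071 * 15.939 * 1.6510 = 1.8684
Second term = 0.0018 * 4049.156 = 7.2885
m = 9.1569 kg/s

9.1569 kg/s


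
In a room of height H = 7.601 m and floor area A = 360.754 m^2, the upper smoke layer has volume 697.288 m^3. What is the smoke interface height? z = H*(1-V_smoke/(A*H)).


V/(A*H) = 0.25429
1 - 0.25429 = 0.74571
z = 7.601 * 0.74571 = 5.6681 m

5.6681 m


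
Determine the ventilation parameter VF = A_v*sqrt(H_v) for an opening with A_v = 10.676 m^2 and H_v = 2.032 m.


sqrt(H_v) = 1.4255
VF = 10.676 * 1.4255 = 15.218 m^(5/2)

15.218 m^(5/2)


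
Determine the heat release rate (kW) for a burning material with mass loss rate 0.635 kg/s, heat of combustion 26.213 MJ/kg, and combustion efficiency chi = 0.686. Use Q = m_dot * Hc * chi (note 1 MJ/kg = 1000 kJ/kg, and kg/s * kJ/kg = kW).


Hc = 26.213 MJ/kg = 26.213 * 1000 kJ/kg = 26213 kJ/kg
Q = 0.635 kg/s * 26213 kJ/kg * 0.686 = 11419 kW

11419 kW


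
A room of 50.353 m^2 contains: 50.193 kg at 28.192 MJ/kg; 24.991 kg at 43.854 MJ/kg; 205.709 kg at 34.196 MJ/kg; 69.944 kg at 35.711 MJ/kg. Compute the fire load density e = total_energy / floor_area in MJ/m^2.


Total energy = 50.193*28.192 + 24.991*43.854 + 205.709*34.196 + 69.944*35.711
= 1415.041 + 1095.955 + 7034.425 + 2497.770
= 12043.19 MJ
e = 12043.19 / 50.353 = 239.18 MJ/m^2

239.18 MJ/m^2


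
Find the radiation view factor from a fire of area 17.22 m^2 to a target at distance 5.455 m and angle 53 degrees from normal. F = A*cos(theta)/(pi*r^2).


cos(53 deg) = 0.60182
pi*r^2 = 93.484
F = 17.22 * 0.60182 / 93.484 = 0.11086

0.11086


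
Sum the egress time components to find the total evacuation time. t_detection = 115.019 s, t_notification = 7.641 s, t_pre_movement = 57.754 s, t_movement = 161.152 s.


Total = 115.019 + 7.641 + 57.754 + 161.152 = 341.566 s

341.566 s


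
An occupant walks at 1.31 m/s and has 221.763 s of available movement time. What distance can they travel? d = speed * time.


d = 1.31 * 221.763 = 290.51 m

290.51 m


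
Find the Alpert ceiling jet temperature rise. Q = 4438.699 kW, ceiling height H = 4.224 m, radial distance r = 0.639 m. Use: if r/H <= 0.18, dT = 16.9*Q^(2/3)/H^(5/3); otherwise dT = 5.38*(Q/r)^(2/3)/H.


r/H = 0.639 / 4.224 = 0.15128
r/H <= 0.18, so dT = 16.9*Q^(2/3)/H^(5/3)
Q^(2/3) = 270.09
H^(5/3) = 11.038
dT = 16.9 * 270.09 / 11.038 = 413.54 K

413.54 K


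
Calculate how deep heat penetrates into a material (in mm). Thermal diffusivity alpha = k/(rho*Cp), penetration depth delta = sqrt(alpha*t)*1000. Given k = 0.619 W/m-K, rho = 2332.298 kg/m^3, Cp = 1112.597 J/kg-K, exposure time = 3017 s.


alpha = 0.619 / (2332.298 * 1112.597) = 2.3854e-07 m^2/s
alpha * t = 0.00071969
delta = sqrt(0.00071969) * 1000 = 26.827 mm

26.827 mm


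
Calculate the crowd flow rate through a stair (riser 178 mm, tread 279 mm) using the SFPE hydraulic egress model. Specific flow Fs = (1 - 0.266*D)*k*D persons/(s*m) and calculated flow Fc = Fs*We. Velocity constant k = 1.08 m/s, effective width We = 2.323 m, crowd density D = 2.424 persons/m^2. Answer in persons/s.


1 - 0.266*D = 1 - 0.266*2.424 = 0.35522
Fs = 0.35522 * 1.08 * 2.424 = 0.92993 persons/(s*m)
Fc = 0.92993 * 2.323 = 2.1602 persons/s

2.1602 persons/s


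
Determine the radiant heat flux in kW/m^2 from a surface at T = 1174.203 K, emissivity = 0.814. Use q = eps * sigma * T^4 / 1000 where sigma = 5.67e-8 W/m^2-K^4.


T^4 = 1.9010e+12
q = 0.814 * 5.67e-8 * 1.9010e+12 / 1000 = 87.736 kW/m^2

87.736 kW/m^2


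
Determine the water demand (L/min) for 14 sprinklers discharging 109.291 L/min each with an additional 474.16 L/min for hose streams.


Sprinkler demand = 14 * 109.291 = 1530.074 L/min
Total = 1530.074 + 474.16 = 2004.234 L/min

2004.234 L/min


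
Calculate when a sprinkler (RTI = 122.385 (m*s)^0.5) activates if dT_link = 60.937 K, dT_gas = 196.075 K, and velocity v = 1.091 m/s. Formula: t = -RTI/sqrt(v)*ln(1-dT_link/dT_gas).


dT_link/dT_gas = 0.31078
ln(1 - 0.31078) = -0.37220
t = -122.385 / sqrt(1.091) * -0.37220 = 43.611 s

43.611 s


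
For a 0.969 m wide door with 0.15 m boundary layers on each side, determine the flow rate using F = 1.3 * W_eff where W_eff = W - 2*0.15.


W_eff = 0.969 - 0.30 = 0.669 m
F = 1.3 * 0.669 = 0.86970 persons/s

0.86970 persons/s


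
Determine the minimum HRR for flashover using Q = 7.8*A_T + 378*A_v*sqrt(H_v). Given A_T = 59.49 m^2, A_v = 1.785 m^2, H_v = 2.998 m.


7.8*A_T = 464.022
sqrt(H_v) = 1.7315
378*A_v*sqrt(H_v) = 1168.3
Q = 464.022 + 1168.3 = 1632.3 kW

1632.3 kW


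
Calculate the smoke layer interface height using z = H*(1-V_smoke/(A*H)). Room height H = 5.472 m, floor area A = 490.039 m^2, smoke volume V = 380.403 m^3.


V/(A*H) = 0.14186
1 - 0.14186 = 0.85814
z = 5.472 * 0.85814 = 4.6957 m

4.6957 m


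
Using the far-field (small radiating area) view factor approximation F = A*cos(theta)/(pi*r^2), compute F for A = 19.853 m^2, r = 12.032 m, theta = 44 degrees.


cos(44 deg) = 0.71934
pi*r^2 = 454.81
F = 19.853 * 0.71934 / 454.81 = 0.031400

0.031400


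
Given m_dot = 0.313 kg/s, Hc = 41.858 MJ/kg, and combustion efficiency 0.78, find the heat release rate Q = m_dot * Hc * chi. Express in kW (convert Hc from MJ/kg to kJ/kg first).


Hc = 41.858 MJ/kg = 41.858 * 1000 kJ/kg = 41858 kJ/kg
Q = 0.313 kg/s * 41858 kJ/kg * 0.78 = 10219 kW

10219 kW


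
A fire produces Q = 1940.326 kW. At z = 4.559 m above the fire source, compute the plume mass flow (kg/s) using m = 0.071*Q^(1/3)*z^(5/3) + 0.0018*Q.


Q^(1/3) = 12.473
z^(5/3) = 12.535
First term = 0.071 * 12.473 * 12.535 = 11.100
Second term = 0.0018 * 1940.326 = 3.4926
m = 14.593 kg/s

14.593 kg/s


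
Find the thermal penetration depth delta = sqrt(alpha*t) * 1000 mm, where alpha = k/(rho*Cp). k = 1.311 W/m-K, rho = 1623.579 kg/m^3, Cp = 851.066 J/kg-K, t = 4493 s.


alpha = 1.311 / (1623.579 * 851.066) = 9.4878e-07 m^2/s
alpha * t = 0.0042629
delta = sqrt(0.0042629) * 1000 = 65.291 mm

65.291 mm


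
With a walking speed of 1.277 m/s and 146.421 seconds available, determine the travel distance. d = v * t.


d = 1.277 * 146.421 = 186.98 m

186.98 m


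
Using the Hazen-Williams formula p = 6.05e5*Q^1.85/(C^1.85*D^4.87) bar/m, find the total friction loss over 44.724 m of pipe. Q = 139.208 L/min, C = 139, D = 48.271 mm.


Q^1.85 = 9242.3
C^1.85 = 9216.7
D^4.87 = 1.5833e+08
p/m = 0.0038318 bar/m
p_total = 0.0038318 * 44.724 = 0.17137 bar

0.17137 bar


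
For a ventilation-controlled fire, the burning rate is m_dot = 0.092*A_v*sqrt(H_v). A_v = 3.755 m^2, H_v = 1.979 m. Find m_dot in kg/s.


sqrt(H_v) = 1.4068
m_dot = 0.092 * 3.755 * 1.4068 = 0.48598 kg/s

0.48598 kg/s


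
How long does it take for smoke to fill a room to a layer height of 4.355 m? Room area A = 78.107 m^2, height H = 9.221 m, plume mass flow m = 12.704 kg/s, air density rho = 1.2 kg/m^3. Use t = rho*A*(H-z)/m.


H - z = 4.866 m
t = 1.2 * 78.107 * 4.866 / 12.704 = 35.901 s

35.901 s


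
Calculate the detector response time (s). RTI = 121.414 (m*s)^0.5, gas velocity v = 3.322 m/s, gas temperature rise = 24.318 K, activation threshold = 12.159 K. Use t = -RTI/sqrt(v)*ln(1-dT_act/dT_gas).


dT_act/dT_gas = 0.5
ln(1 - 0.5) = -0.69315
t = -121.414 / sqrt(3.322) * -0.69315 = 46.174 s

46.174 s


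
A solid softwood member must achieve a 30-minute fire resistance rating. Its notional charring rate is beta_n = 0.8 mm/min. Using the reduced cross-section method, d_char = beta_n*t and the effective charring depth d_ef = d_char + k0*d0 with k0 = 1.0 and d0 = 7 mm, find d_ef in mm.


d_char = 0.8 * 30 = 24 mm
d_ef = 24 + 1.0*7 = 31 mm

31 mm


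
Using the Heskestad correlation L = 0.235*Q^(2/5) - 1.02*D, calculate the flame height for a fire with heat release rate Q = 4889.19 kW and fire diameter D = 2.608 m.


Q^(2/5) = 29.902
0.235 * Q^(2/5) = 7.0269
1.02 * D = 2.6602
L = 4.3667 m

4.3667 m


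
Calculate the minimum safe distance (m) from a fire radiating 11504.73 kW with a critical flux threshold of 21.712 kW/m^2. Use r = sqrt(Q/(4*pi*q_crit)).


4*pi*q_crit = 272.84
Q/(4*pi*q_crit) = 42.166
r = sqrt(42.166) = 6.4936 m

6.4936 m


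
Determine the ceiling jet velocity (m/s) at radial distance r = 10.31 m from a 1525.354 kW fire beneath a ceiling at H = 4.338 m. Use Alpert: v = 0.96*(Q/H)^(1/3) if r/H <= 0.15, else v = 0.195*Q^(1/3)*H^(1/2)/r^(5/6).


r/H = 10.31 / 4.338 = 2.3767
r/H > 0.15, so v = 0.195*Q^(1/3)*H^(1/2)/r^(5/6)
Q^(1/3) = 11.511
H^(1/2) = 2.0828
r^(5/6) = 6.9885
v = 0.195 * 11.511 * 2.0828 / 6.9885 = 0.66899 m/s

0.66899 m/s


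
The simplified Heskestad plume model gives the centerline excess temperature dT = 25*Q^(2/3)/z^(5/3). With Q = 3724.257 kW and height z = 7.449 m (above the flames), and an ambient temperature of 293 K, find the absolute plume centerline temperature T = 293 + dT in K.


Q^(2/3) = 240.27
z^(5/3) = 28.412
dT = 25 * 240.27 / 28.412 = 211.42 K
T = 293 + 211.42 = 504.42 K

504.42 K


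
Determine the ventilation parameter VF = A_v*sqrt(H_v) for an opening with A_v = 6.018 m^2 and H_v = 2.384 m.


sqrt(H_v) = 1.5440
VF = 6.018 * 1.5440 = 9.2919 m^(5/2)

9.2919 m^(5/2)


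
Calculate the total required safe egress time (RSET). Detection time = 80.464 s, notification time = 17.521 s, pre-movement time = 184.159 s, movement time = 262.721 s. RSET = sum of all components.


Total = 80.464 + 17.521 + 184.159 + 262.721 = 544.865 s

544.865 s


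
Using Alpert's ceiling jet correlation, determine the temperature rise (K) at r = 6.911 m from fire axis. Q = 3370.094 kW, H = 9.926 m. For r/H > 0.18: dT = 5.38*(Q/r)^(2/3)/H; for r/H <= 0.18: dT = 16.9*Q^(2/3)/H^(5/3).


r/H = 6.911 / 9.926 = 0.69625
r/H > 0.18, so dT = 5.38*(Q/r)^(2/3)/H
Q/r = 487.64
(Q/r)^(2/3) = 61.954
dT = 5.38 * 61.954 / 9.926 = 33.580 K

33.580 K
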